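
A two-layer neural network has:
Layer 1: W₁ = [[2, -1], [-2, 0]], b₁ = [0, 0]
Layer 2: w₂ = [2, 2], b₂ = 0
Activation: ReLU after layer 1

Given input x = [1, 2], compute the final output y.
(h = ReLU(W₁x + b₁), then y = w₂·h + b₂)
y = 0

Layer 1 pre-activation: z₁ = [0, -2]
After ReLU: h = [0, 0]
Layer 2 output: y = 2×0 + 2×0 + 0 = 0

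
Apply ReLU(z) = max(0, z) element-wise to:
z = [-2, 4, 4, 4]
h = [0, 4, 4, 4]

ReLU applied element-wise: max(0,-2)=0, max(0,4)=4, max(0,4)=4, max(0,4)=4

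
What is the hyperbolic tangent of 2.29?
0.9797

tanh(2.29) = (e^(2.29) - e^(-2.29))/(e^(2.29) + e^(-2.29)) = 0.9797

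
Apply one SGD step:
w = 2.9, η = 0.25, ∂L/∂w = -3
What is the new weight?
w_new = 3.65

w_new = w - η·∂L/∂w = 2.9 - 0.25×(-3) = 2.9 - (-0.75) = 3.65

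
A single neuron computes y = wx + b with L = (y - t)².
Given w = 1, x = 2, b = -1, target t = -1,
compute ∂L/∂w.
∂L/∂w = 8

y = wx + b = (1)(2) + -1 = 1
∂L/∂y = 2(y - t) = 2(1 - -1) = 4
∂y/∂w = x = 2
∂L/∂w = ∂L/∂y · ∂y/∂w = 4 × 2 = 8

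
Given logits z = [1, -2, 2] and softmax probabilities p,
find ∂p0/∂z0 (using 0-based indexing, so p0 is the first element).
∂p0/∂z0 = 0.195

p = softmax(z) = [0.2654, 0.01321, 0.7214]
p0 = 0.2654

∂p0/∂z0 = p0(1 - p0) = 0.2654 × (1 - 0.2654) = 0.195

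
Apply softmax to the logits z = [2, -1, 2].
p = [0.4879, 0.0243, 0.4879]

exp(z) = [7.389, 0.3679, 7.389]
Sum = 15.15
p = [0.4879, 0.0243, 0.4879]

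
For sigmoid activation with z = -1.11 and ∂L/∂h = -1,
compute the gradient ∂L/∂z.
∂L/∂z = -0.1864

σ(-1.11) = 0.2479
σ'(-1.11) = σ(-1.11)(1 - σ(-1.11)) = 0.2479 × 0.7521 = 0.1864
∂L/∂z = ∂L/∂h · σ'(z) = -1 × 0.1864 = -0.1864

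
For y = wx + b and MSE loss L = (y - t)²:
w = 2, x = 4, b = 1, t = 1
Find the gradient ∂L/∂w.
∂L/∂w = 64

y = wx + b = (2)(4) + 1 = 9
∂L/∂y = 2(y - t) = 2(9 - 1) = 16
∂y/∂w = x = 4
∂L/∂w = ∂L/∂y · ∂y/∂w = 16 × 4 = 64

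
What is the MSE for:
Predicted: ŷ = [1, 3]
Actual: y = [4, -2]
MSE = 17

MSE = (1/2)((1-4)² + (3--2)²) = (1/2)(9 + 25) = 17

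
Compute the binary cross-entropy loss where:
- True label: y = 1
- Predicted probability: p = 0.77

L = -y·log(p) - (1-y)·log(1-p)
L = 0.2614

L = -1·log(0.77) - 0·log(0.23) = -log(0.77) = 0.2614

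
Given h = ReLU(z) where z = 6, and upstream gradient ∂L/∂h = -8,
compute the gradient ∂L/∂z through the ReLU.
∂L/∂z = -8

h = ReLU(6) = 6
Since z > 0: ∂h/∂z = 1
∂L/∂z = ∂L/∂h · ∂h/∂z = -8 × 1 = -8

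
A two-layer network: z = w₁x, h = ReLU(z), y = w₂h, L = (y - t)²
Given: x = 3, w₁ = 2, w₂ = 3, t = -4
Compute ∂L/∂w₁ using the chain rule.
∂L/∂w₁ = 396

Forward pass:
z = w₁x = 2×3 = 6
h = ReLU(6) = 6
y = w₂h = 3×6 = 18

Backward pass:
∂L/∂y = 2(y - t) = 2(18 - -4) = 44
∂y/∂h = w₂ = 3
∂h/∂z = 1 (ReLU derivative)
∂z/∂w₁ = x = 3

∂L/∂w₁ = 44 × 3 × 1 × 3 = 396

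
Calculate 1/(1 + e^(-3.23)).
0.9619

sigmoid(3.23) = 1/(1 + e^(-3.23)) = 1/(1 + 0.03956) = 0.9619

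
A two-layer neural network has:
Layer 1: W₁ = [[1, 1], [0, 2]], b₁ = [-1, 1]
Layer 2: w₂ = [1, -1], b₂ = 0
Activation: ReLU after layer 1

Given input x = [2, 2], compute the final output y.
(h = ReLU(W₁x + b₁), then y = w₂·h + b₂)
y = -2

Layer 1 pre-activation: z₁ = [3, 5]
After ReLU: h = [3, 5]
Layer 2 output: y = 1×3 + -1×5 + 0 = -2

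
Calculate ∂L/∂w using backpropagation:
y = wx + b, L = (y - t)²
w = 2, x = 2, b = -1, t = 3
∂L/∂w = 0

y = wx + b = (2)(2) + -1 = 3
∂L/∂y = 2(y - t) = 2(3 - 3) = 0
∂y/∂w = x = 2
∂L/∂w = ∂L/∂y · ∂y/∂w = 0 × 2 = 0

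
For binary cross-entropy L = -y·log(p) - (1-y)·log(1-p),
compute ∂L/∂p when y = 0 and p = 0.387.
∂L/∂p = 1.631

∂L/∂p = -y/p + (1-y)/(1-p) = 0 + 1/0.613 = 1.631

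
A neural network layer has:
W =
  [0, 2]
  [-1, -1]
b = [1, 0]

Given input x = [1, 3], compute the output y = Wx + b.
y = [7, -4]

Wx = [0×1 + 2×3, -1×1 + -1×3]
   = [6, -4]
y = Wx + b = [6 + 1, -4 + 0] = [7, -4]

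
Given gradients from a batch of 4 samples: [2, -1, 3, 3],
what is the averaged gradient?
Average gradient = 1.75

Average = (1/4)(2 + -1 + 3 + 3) = 7/4 = 1.75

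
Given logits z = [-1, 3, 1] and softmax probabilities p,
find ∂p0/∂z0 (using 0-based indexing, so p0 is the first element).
∂p0/∂z0 = 0.01562

p = softmax(z) = [0.01588, 0.8668, 0.1173]
p0 = 0.01588

∂p0/∂z0 = p0(1 - p0) = 0.01588 × (1 - 0.01588) = 0.01562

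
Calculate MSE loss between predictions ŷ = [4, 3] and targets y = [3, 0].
MSE = 5

MSE = (1/2)((4-3)² + (3-0)²) = (1/2)(1 + 9) = 5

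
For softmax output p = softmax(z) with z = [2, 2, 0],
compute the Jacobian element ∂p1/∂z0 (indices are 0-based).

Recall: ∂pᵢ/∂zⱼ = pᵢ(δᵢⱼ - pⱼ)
∂p1/∂z0 = -0.2193

p = softmax(z) = [0.4683, 0.4683, 0.06338]
p1 = 0.4683, p0 = 0.4683

∂p1/∂z0 = -p1 × p0 = -0.4683 × 0.4683 = -0.2193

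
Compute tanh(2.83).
0.9931

tanh(2.83) = (e^(2.83) - e^(-2.83))/(e^(2.83) + e^(-2.83)) = 0.9931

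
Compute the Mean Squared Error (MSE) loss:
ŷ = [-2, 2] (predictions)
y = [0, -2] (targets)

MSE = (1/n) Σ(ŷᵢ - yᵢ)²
MSE = 10

MSE = (1/2)((-2-0)² + (2--2)²) = (1/2)(4 + 16) = 10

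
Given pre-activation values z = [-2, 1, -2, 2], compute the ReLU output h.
h = [0, 1, 0, 2]

ReLU applied element-wise: max(0,-2)=0, max(0,1)=1, max(0,-2)=0, max(0,2)=2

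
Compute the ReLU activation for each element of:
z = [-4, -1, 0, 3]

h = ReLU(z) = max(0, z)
h = [0, 0, 0, 3]

ReLU applied element-wise: max(0,-4)=0, max(0,-1)=0, max(0,0)=0, max(0,3)=3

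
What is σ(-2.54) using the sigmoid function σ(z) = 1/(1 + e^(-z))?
0.0731

sigmoid(-2.54) = 1/(1 + e^(2.54)) = 1/(1 + 12.68) = 0.0731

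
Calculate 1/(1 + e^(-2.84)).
0.9448

sigmoid(2.84) = 1/(1 + e^(-2.84)) = 1/(1 + 0.05843) = 0.9448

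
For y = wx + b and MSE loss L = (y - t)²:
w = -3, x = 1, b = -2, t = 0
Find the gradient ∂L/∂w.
∂L/∂w = -10

y = wx + b = (-3)(1) + -2 = -5
∂L/∂y = 2(y - t) = 2(-5 - 0) = -10
∂y/∂w = x = 1
∂L/∂w = ∂L/∂y · ∂y/∂w = -10 × 1 = -10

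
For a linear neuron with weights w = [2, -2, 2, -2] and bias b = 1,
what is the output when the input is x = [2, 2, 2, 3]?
y = -1

y = (2)(2) + (-2)(2) + (2)(2) + (-2)(3) + 1 = -1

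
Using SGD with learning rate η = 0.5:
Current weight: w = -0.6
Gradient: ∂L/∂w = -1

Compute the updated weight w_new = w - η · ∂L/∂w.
w_new = -0.1

w_new = w - η·∂L/∂w = -0.6 - 0.5×(-1) = -0.6 - (-0.5) = -0.1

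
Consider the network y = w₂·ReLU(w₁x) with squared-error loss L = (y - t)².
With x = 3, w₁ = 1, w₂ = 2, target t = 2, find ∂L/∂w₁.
∂L/∂w₁ = 48

Forward pass:
z = w₁x = 1×3 = 3
h = ReLU(3) = 3
y = w₂h = 2×3 = 6

Backward pass:
∂L/∂y = 2(y - t) = 2(6 - 2) = 8
∂y/∂h = w₂ = 2
∂h/∂z = 1 (ReLU derivative)
∂z/∂w₁ = x = 3

∂L/∂w₁ = 8 × 2 × 1 × 3 = 48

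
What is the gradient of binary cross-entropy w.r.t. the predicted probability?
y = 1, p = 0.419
∂L/∂p = -2.387

∂L/∂p = -y/p + (1-y)/(1-p) = -1/0.419 + 0 = -2.387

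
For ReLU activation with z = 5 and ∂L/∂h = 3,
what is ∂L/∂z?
∂L/∂z = 3

h = ReLU(5) = 5
Since z > 0: ∂h/∂z = 1
∂L/∂z = ∂L/∂h · ∂h/∂z = 3 × 1 = 3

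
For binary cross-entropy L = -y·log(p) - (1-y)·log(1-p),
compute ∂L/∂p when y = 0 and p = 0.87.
∂L/∂p = 7.692

∂L/∂p = -y/p + (1-y)/(1-p) = 0 + 1/0.13 = 7.692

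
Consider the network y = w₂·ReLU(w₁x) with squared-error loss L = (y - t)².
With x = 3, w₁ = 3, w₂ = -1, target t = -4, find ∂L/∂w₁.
∂L/∂w₁ = 30

Forward pass:
z = w₁x = 3×3 = 9
h = ReLU(9) = 9
y = w₂h = -1×9 = -9

Backward pass:
∂L/∂y = 2(y - t) = 2(-9 - -4) = -10
∂y/∂h = w₂ = -1
∂h/∂z = 1 (ReLU derivative)
∂z/∂w₁ = x = 3

∂L/∂w₁ = -10 × -1 × 1 × 3 = 30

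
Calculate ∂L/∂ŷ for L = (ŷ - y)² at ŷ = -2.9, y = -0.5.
∂L/∂ŷ = -4.8

∂L/∂ŷ = 2(ŷ - y) = 2(-2.9 - -0.5) = 2(-2.4) = -4.8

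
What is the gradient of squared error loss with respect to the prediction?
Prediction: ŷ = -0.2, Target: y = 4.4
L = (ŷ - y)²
∂L/∂ŷ = -9.2

∂L/∂ŷ = 2(ŷ - y) = 2(-0.2 - 4.4) = 2(-4.6) = -9.2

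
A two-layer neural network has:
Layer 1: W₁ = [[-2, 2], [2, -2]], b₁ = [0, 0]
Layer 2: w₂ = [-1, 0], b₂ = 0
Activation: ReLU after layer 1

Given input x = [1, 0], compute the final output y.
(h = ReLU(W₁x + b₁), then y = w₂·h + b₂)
y = 0

Layer 1 pre-activation: z₁ = [-2, 2]
After ReLU: h = [0, 2]
Layer 2 output: y = -1×0 + 0×2 + 0 = 0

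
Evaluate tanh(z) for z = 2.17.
0.9743

tanh(2.17) = (e^(2.17) - e^(-2.17))/(e^(2.17) + e^(-2.17)) = 0.9743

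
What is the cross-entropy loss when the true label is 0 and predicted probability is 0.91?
L = 2.408

L = -0·log(0.91) - 1·log(0.09) = -log(0.09) = 2.408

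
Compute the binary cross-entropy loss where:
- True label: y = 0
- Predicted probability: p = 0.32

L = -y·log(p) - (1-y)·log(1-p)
L = 0.3857

L = -0·log(0.32) - 1·log(0.68) = -log(0.68) = 0.3857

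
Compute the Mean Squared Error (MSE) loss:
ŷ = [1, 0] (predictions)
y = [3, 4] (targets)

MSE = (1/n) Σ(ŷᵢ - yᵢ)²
MSE = 10

MSE = (1/2)((1-3)² + (0-4)²) = (1/2)(4 + 16) = 10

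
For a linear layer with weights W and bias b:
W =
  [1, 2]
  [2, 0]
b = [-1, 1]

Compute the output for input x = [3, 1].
y = [4, 7]

Wx = [1×3 + 2×1, 2×3 + 0×1]
   = [5, 6]
y = Wx + b = [5 + -1, 6 + 1] = [4, 7]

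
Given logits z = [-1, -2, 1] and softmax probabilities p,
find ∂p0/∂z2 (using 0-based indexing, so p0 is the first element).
∂p0/∂z2 = -0.09636

p = softmax(z) = [0.1142, 0.04201, 0.8438]
p0 = 0.1142, p2 = 0.8438

∂p0/∂z2 = -p0 × p2 = -0.1142 × 0.8438 = -0.09636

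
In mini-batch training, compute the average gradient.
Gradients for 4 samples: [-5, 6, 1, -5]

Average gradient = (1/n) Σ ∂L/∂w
Average gradient = -0.75

Average = (1/4)(-5 + 6 + 1 + -5) = -3/4 = -0.75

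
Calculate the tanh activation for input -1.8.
-0.9468

tanh(-1.8) = (e^(-1.8) - e^(1.8))/(e^(-1.8) + e^(1.8)) = -0.9468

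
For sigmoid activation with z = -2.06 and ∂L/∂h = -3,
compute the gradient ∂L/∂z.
∂L/∂z = -0.3008

σ(-2.06) = 0.113
σ'(-2.06) = σ(-2.06)(1 - σ(-2.06)) = 0.113 × 0.887 = 0.1003
∂L/∂z = ∂L/∂h · σ'(z) = -3 × 0.1003 = -0.3008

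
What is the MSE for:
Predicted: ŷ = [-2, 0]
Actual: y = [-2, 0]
MSE = 0

MSE = (1/2)((-2--2)² + (0-0)²) = (1/2)(0 + 0) = 0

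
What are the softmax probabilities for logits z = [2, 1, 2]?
p = [0.4223, 0.1554, 0.4223]

exp(z) = [7.389, 2.718, 7.389]
Sum = 17.5
p = [0.4223, 0.1554, 0.4223]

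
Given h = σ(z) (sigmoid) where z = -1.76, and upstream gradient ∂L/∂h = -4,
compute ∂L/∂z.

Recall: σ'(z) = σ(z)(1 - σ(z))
∂L/∂z = -0.501

σ(-1.76) = 0.1468
σ'(-1.76) = σ(-1.76)(1 - σ(-1.76)) = 0.1468 × 0.8532 = 0.1252
∂L/∂z = ∂L/∂h · σ'(z) = -4 × 0.1252 = -0.501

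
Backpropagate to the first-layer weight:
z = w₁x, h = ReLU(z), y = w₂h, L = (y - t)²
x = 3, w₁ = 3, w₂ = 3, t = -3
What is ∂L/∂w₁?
∂L/∂w₁ = 540

Forward pass:
z = w₁x = 3×3 = 9
h = ReLU(9) = 9
y = w₂h = 3×9 = 27

Backward pass:
∂L/∂y = 2(y - t) = 2(27 - -3) = 60
∂y/∂h = w₂ = 3
∂h/∂z = 1 (ReLU derivative)
∂z/∂w₁ = x = 3

∂L/∂w₁ = 60 × 3 × 1 × 3 = 540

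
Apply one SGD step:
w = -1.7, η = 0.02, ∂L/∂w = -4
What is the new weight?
w_new = -1.62

w_new = w - η·∂L/∂w = -1.7 - 0.02×(-4) = -1.7 - (-0.08) = -1.62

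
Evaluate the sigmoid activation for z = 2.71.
0.9376

sigmoid(2.71) = 1/(1 + e^(-2.71)) = 1/(1 + 0.06654) = 0.9376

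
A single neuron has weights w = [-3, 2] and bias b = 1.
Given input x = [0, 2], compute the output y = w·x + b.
y = 5

y = (-3)(0) + (2)(2) + 1 = 5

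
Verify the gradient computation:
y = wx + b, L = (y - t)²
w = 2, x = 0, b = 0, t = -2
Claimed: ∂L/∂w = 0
Correct

y = (2)(0) + 0 = 0
∂L/∂y = 2(y - t) = 2(0 - -2) = 4
∂y/∂w = x = 0
∂L/∂w = 4 × 0 = 0

Claimed value: 0
Correct: The correct gradient is 0.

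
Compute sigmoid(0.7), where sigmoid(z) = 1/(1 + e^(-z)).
0.6682

sigmoid(0.7) = 1/(1 + e^(-0.7)) = 1/(1 + 0.4966) = 0.6682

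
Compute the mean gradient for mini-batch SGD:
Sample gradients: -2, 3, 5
Average gradient = 2

Average = (1/3)(-2 + 3 + 5) = 6/3 = 2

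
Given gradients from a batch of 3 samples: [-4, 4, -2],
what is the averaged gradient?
Average gradient = -0.6667

Average = (1/3)(-4 + 4 + -2) = -2/3 = -0.6667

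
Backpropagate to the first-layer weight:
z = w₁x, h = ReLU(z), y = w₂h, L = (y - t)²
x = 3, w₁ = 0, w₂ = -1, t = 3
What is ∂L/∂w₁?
∂L/∂w₁ = 0

Forward pass:
z = w₁x = 0×3 = 0
h = ReLU(0) = 0
y = w₂h = -1×0 = 0

Backward pass:
∂L/∂y = 2(y - t) = 2(0 - 3) = -6
∂y/∂h = w₂ = -1
∂h/∂z = 0 (ReLU derivative)
∂z/∂w₁ = x = 3

∂L/∂w₁ = -6 × -1 × 0 × 3 = 0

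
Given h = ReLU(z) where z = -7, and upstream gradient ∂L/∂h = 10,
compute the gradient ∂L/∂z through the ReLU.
∂L/∂z = 0

h = ReLU(-7) = 0
Since z < 0: ∂h/∂z = 0
∂L/∂z = ∂L/∂h · ∂h/∂z = 10 × 0 = 0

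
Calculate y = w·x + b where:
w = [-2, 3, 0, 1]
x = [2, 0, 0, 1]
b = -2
y = -5

y = (-2)(2) + (3)(0) + (0)(0) + (1)(1) + -2 = -5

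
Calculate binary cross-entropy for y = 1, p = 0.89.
L = 0.1165

L = -1·log(0.89) - 0·log(0.11) = -log(0.89) = 0.1165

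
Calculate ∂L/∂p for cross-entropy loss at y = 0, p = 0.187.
∂L/∂p = 1.23

∂L/∂p = -y/p + (1-y)/(1-p) = 0 + 1/0.813 = 1.23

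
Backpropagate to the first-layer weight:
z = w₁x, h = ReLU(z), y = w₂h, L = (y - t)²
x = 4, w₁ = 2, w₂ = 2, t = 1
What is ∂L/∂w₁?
∂L/∂w₁ = 240

Forward pass:
z = w₁x = 2×4 = 8
h = ReLU(8) = 8
y = w₂h = 2×8 = 16

Backward pass:
∂L/∂y = 2(y - t) = 2(16 - 1) = 30
∂y/∂h = w₂ = 2
∂h/∂z = 1 (ReLU derivative)
∂z/∂w₁ = x = 4

∂L/∂w₁ = 30 × 2 × 1 × 4 = 240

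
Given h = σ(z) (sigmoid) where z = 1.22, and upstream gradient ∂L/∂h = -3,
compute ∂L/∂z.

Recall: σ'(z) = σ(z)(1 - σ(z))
∂L/∂z = -0.5279

σ(1.22) = 0.7721
σ'(1.22) = σ(1.22)(1 - σ(1.22)) = 0.7721 × 0.2279 = 0.176
∂L/∂z = ∂L/∂h · σ'(z) = -3 × 0.176 = -0.5279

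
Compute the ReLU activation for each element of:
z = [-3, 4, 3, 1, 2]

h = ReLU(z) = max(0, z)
h = [0, 4, 3, 1, 2]

ReLU applied element-wise: max(0,-3)=0, max(0,4)=4, max(0,3)=3, max(0,1)=1, max(0,2)=2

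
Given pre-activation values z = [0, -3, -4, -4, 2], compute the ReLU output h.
h = [0, 0, 0, 0, 2]

ReLU applied element-wise: max(0,0)=0, max(0,-3)=0, max(0,-4)=0, max(0,-4)=0, max(0,2)=2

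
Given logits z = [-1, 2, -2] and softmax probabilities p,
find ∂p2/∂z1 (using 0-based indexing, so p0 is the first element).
∂p2/∂z1 = -0.01605

p = softmax(z) = [0.04661, 0.9362, 0.01715]
p2 = 0.01715, p1 = 0.9362

∂p2/∂z1 = -p2 × p1 = -0.01715 × 0.9362 = -0.01605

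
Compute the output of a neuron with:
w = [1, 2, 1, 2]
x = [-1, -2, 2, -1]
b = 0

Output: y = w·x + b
y = -5

y = (1)(-1) + (2)(-2) + (1)(2) + (2)(-1) + 0 = -5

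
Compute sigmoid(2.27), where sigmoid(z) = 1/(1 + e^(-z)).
0.9064

sigmoid(2.27) = 1/(1 + e^(-2.27)) = 1/(1 + 0.1033) = 0.9064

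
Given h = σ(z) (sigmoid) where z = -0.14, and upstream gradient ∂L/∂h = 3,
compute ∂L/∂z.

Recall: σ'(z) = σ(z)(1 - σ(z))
∂L/∂z = 0.7463

σ(-0.14) = 0.4651
σ'(-0.14) = σ(-0.14)(1 - σ(-0.14)) = 0.4651 × 0.5349 = 0.2488
∂L/∂z = ∂L/∂h · σ'(z) = 3 × 0.2488 = 0.7463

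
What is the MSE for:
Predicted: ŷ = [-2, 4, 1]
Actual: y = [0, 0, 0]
MSE = 7

MSE = (1/3)((-2-0)² + (4-0)² + (1-0)²) = (1/3)(4 + 16 + 1) = 7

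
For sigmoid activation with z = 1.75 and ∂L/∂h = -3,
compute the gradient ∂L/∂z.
∂L/∂z = -0.3784

σ(1.75) = 0.852
σ'(1.75) = σ(1.75)(1 - σ(1.75)) = 0.852 × 0.148 = 0.1261
∂L/∂z = ∂L/∂h · σ'(z) = -3 × 0.1261 = -0.3784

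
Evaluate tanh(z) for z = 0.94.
0.7352

tanh(0.94) = (e^(0.94) - e^(-0.94))/(e^(0.94) + e^(-0.94)) = 0.7352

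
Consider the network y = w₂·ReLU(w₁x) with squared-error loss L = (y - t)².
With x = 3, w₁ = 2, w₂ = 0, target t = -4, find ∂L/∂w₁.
∂L/∂w₁ = 0

Forward pass:
z = w₁x = 2×3 = 6
h = ReLU(6) = 6
y = w₂h = 0×6 = 0

Backward pass:
∂L/∂y = 2(y - t) = 2(0 - -4) = 8
∂y/∂h = w₂ = 0
∂h/∂z = 1 (ReLU derivative)
∂z/∂w₁ = x = 3

∂L/∂w₁ = 8 × 0 × 1 × 3 = 0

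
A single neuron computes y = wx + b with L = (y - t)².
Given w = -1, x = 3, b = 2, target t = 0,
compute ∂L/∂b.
∂L/∂b = -2

y = wx + b = (-1)(3) + 2 = -1
∂L/∂y = 2(y - t) = 2(-1 - 0) = -2
∂y/∂b = 1
∂L/∂b = ∂L/∂y · ∂y/∂b = -2 × 1 = -2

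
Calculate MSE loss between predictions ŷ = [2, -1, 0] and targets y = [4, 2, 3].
MSE = 7.333

MSE = (1/3)((2-4)² + (-1-2)² + (0-3)²) = (1/3)(4 + 9 + 9) = 7.333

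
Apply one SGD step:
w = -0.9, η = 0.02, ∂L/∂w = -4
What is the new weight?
w_new = -0.82

w_new = w - η·∂L/∂w = -0.9 - 0.02×(-4) = -0.9 - (-0.08) = -0.82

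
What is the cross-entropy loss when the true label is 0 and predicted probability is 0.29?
L = 0.3425

L = -0·log(0.29) - 1·log(0.71) = -log(0.71) = 0.3425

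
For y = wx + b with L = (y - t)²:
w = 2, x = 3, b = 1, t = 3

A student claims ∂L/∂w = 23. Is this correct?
Incorrect

y = (2)(3) + 1 = 7
∂L/∂y = 2(y - t) = 2(7 - 3) = 8
∂y/∂w = x = 3
∂L/∂w = 8 × 3 = 24

Claimed value: 23
Incorrect: The correct gradient is 24.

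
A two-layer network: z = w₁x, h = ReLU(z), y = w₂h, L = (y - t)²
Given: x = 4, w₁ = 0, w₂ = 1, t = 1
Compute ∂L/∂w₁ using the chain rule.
∂L/∂w₁ = 0

Forward pass:
z = w₁x = 0×4 = 0
h = ReLU(0) = 0
y = w₂h = 1×0 = 0

Backward pass:
∂L/∂y = 2(y - t) = 2(0 - 1) = -2
∂y/∂h = w₂ = 1
∂h/∂z = 0 (ReLU derivative)
∂z/∂w₁ = x = 4

∂L/∂w₁ = -2 × 1 × 0 × 4 = 0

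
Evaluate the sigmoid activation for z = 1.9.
0.8699

sigmoid(1.9) = 1/(1 + e^(-1.9)) = 1/(1 + 0.1496) = 0.8699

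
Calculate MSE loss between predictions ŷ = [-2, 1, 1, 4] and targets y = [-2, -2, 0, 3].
MSE = 2.75

MSE = (1/4)((-2--2)² + (1--2)² + (1-0)² + (4-3)²) = (1/4)(0 + 9 + 1 + 1) = 2.75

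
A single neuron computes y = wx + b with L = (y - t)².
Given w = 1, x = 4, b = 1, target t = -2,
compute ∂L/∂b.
∂L/∂b = 14

y = wx + b = (1)(4) + 1 = 5
∂L/∂y = 2(y - t) = 2(5 - -2) = 14
∂y/∂b = 1
∂L/∂b = ∂L/∂y · ∂y/∂b = 14 × 1 = 14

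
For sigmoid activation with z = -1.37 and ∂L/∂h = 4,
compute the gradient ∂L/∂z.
∂L/∂z = 0.6463

σ(-1.37) = 0.2026
σ'(-1.37) = σ(-1.37)(1 - σ(-1.37)) = 0.2026 × 0.7974 = 0.1616
∂L/∂z = ∂L/∂h · σ'(z) = 4 × 0.1616 = 0.6463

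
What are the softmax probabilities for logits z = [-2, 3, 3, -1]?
p = [0.0033, 0.4938, 0.4938, 0.009]

exp(z) = [0.1353, 20.09, 20.09, 0.3679]
Sum = 40.67
p = [0.0033, 0.4938, 0.4938, 0.009]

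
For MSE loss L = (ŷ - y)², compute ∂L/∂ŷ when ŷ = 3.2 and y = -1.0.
∂L/∂ŷ = 8.4

∂L/∂ŷ = 2(ŷ - y) = 2(3.2 - -1.0) = 2(4.2) = 8.4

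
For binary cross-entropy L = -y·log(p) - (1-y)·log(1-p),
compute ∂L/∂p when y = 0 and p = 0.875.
∂L/∂p = 8

∂L/∂p = -y/p + (1-y)/(1-p) = 0 + 1/0.125 = 8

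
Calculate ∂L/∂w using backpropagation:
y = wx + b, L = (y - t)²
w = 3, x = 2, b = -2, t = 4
∂L/∂w = 0

y = wx + b = (3)(2) + -2 = 4
∂L/∂y = 2(y - t) = 2(4 - 4) = 0
∂y/∂w = x = 2
∂L/∂w = ∂L/∂y · ∂y/∂w = 0 × 2 = 0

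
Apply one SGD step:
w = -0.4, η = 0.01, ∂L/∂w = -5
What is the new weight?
w_new = -0.35

w_new = w - η·∂L/∂w = -0.4 - 0.01×(-5) = -0.4 - (-0.05) = -0.35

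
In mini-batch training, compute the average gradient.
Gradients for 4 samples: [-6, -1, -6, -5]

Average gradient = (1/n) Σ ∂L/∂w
Average gradient = -4.5

Average = (1/4)(-6 + -1 + -6 + -5) = -18/4 = -4.5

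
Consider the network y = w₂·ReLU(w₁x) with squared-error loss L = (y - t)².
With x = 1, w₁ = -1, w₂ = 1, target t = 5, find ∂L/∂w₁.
∂L/∂w₁ = 0

Forward pass:
z = w₁x = -1×1 = -1
h = ReLU(-1) = 0
y = w₂h = 1×0 = 0

Backward pass:
∂L/∂y = 2(y - t) = 2(0 - 5) = -10
∂y/∂h = w₂ = 1
∂h/∂z = 0 (ReLU derivative)
∂z/∂w₁ = x = 1

∂L/∂w₁ = -10 × 1 × 0 × 1 = 0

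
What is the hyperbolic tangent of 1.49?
0.9033

tanh(1.49) = (e^(1.49) - e^(-1.49))/(e^(1.49) + e^(-1.49)) = 0.9033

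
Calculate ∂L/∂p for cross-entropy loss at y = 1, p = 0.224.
∂L/∂p = -4.464

∂L/∂p = -y/p + (1-y)/(1-p) = -1/0.224 + 0 = -4.464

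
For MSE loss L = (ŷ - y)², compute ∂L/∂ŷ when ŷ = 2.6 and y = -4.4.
∂L/∂ŷ = 14.0

∂L/∂ŷ = 2(ŷ - y) = 2(2.6 - -4.4) = 2(7.0) = 14.0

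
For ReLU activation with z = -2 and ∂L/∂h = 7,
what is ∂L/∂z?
∂L/∂z = 0

h = ReLU(-2) = 0
Since z < 0: ∂h/∂z = 0
∂L/∂z = ∂L/∂h · ∂h/∂z = 7 × 0 = 0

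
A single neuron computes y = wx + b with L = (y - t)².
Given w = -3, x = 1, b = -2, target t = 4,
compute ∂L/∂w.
∂L/∂w = -18

y = wx + b = (-3)(1) + -2 = -5
∂L/∂y = 2(y - t) = 2(-5 - 4) = -18
∂y/∂w = x = 1
∂L/∂w = ∂L/∂y · ∂y/∂w = -18 × 1 = -18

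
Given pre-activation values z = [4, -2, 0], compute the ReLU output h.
h = [4, 0, 0]

ReLU applied element-wise: max(0,4)=4, max(0,-2)=0, max(0,0)=0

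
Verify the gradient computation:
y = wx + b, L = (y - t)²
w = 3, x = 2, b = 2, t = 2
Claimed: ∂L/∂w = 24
Correct

y = (3)(2) + 2 = 8
∂L/∂y = 2(y - t) = 2(8 - 2) = 12
∂y/∂w = x = 2
∂L/∂w = 12 × 2 = 24

Claimed value: 24
Correct: The correct gradient is 24.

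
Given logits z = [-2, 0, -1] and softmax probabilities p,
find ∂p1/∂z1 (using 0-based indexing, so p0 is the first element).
∂p1/∂z1 = 0.2227

p = softmax(z) = [0.09003, 0.6652, 0.2447]
p1 = 0.6652

∂p1/∂z1 = p1(1 - p1) = 0.6652 × (1 - 0.6652) = 0.2227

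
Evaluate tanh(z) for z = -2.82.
-0.9929

tanh(-2.82) = (e^(-2.82) - e^(2.82))/(e^(-2.82) + e^(2.82)) = -0.9929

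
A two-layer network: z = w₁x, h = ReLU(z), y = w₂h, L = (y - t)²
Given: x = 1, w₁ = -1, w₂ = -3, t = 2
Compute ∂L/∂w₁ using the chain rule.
∂L/∂w₁ = 0

Forward pass:
z = w₁x = -1×1 = -1
h = ReLU(-1) = 0
y = w₂h = -3×0 = 0

Backward pass:
∂L/∂y = 2(y - t) = 2(0 - 2) = -4
∂y/∂h = w₂ = -3
∂h/∂z = 0 (ReLU derivative)
∂z/∂w₁ = x = 1

∂L/∂w₁ = -4 × -3 × 0 × 1 = 0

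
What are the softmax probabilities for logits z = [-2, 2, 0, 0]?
p = [0.0142, 0.7758, 0.105, 0.105]

exp(z) = [0.1353, 7.389, 1, 1]
Sum = 9.524
p = [0.0142, 0.7758, 0.105, 0.105]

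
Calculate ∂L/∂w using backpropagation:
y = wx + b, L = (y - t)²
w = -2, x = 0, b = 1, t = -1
∂L/∂w = 0

y = wx + b = (-2)(0) + 1 = 1
∂L/∂y = 2(y - t) = 2(1 - -1) = 4
∂y/∂w = x = 0
∂L/∂w = ∂L/∂y · ∂y/∂w = 4 × 0 = 0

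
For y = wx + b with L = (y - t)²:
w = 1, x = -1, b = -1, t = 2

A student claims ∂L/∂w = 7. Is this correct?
Incorrect

y = (1)(-1) + -1 = -2
∂L/∂y = 2(y - t) = 2(-2 - 2) = -8
∂y/∂w = x = -1
∂L/∂w = -8 × -1 = 8

Claimed value: 7
Incorrect: The correct gradient is 8.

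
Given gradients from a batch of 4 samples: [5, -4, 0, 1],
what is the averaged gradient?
Average gradient = 0.5

Average = (1/4)(5 + -4 + 0 + 1) = 2/4 = 0.5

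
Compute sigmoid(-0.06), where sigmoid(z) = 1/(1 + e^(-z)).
0.485

sigmoid(-0.06) = 1/(1 + e^(0.06)) = 1/(1 + 1.062) = 0.485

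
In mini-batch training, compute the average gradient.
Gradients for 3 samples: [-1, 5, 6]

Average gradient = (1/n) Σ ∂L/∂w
Average gradient = 3.333

Average = (1/3)(-1 + 5 + 6) = 10/3 = 3.333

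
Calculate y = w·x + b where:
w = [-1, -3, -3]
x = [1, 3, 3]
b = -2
y = -21

y = (-1)(1) + (-3)(3) + (-3)(3) + -2 = -21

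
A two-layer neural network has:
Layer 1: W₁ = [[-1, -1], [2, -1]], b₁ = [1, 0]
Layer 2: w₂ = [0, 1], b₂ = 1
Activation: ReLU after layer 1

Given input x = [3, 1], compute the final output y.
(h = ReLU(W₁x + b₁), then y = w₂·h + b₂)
y = 6

Layer 1 pre-activation: z₁ = [-3, 5]
After ReLU: h = [0, 5]
Layer 2 output: y = 0×0 + 1×5 + 1 = 6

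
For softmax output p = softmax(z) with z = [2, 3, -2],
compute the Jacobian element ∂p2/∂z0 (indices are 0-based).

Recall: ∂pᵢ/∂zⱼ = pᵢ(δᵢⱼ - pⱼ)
∂p2/∂z0 = -0.001312

p = softmax(z) = [0.2676, 0.7275, 0.004902]
p2 = 0.004902, p0 = 0.2676

∂p2/∂z0 = -p2 × p0 = -0.004902 × 0.2676 = -0.001312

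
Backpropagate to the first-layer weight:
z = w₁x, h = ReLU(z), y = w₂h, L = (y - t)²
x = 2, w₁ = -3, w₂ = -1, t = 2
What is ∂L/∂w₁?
∂L/∂w₁ = 0

Forward pass:
z = w₁x = -3×2 = -6
h = ReLU(-6) = 0
y = w₂h = -1×0 = 0

Backward pass:
∂L/∂y = 2(y - t) = 2(0 - 2) = -4
∂y/∂h = w₂ = -1
∂h/∂z = 0 (ReLU derivative)
∂z/∂w₁ = x = 2

∂L/∂w₁ = -4 × -1 × 0 × 2 = 0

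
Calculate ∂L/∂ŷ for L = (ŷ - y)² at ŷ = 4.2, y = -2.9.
∂L/∂ŷ = 14.2

∂L/∂ŷ = 2(ŷ - y) = 2(4.2 - -2.9) = 2(7.1) = 14.2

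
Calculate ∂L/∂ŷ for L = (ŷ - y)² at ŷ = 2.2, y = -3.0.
∂L/∂ŷ = 10.4

∂L/∂ŷ = 2(ŷ - y) = 2(2.2 - -3.0) = 2(5.2) = 10.4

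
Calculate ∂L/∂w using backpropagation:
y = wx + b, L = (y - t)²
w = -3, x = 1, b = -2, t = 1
∂L/∂w = -12

y = wx + b = (-3)(1) + -2 = -5
∂L/∂y = 2(y - t) = 2(-5 - 1) = -12
∂y/∂w = x = 1
∂L/∂w = ∂L/∂y · ∂y/∂w = -12 × 1 = -12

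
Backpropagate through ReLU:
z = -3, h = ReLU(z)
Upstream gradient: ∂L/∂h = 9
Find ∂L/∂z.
∂L/∂z = 0

h = ReLU(-3) = 0
Since z < 0: ∂h/∂z = 0
∂L/∂z = ∂L/∂h · ∂h/∂z = 9 × 0 = 0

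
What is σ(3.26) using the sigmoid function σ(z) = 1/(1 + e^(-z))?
0.963

sigmoid(3.26) = 1/(1 + e^(-3.26)) = 1/(1 + 0.03839) = 0.963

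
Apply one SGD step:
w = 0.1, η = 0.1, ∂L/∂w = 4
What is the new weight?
w_new = -0.3

w_new = w - η·∂L/∂w = 0.1 - 0.1×(4) = 0.1 - (0.4) = -0.3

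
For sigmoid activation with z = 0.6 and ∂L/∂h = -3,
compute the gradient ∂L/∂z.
∂L/∂z = -0.6864

σ(0.6) = 0.6457
σ'(0.6) = σ(0.6)(1 - σ(0.6)) = 0.6457 × 0.3543 = 0.2288
∂L/∂z = ∂L/∂h · σ'(z) = -3 × 0.2288 = -0.6864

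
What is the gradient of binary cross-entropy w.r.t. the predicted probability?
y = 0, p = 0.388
∂L/∂p = 1.634

∂L/∂p = -y/p + (1-y)/(1-p) = 0 + 1/0.612 = 1.634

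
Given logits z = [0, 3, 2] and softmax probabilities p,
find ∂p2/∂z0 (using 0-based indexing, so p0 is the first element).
∂p2/∂z0 = -0.009113

p = softmax(z) = [0.03512, 0.7054, 0.2595]
p2 = 0.2595, p0 = 0.03512

∂p2/∂z0 = -p2 × p0 = -0.2595 × 0.03512 = -0.009113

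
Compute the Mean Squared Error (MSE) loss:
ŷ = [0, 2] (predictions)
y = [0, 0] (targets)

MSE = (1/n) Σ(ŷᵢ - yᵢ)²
MSE = 2

MSE = (1/2)((0-0)² + (2-0)²) = (1/2)(0 + 4) = 2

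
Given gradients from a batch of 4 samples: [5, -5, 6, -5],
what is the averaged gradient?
Average gradient = 0.25

Average = (1/4)(5 + -5 + 6 + -5) = 1/4 = 0.25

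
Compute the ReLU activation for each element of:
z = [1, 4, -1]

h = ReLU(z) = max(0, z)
h = [1, 4, 0]

ReLU applied element-wise: max(0,1)=1, max(0,4)=4, max(0,-1)=0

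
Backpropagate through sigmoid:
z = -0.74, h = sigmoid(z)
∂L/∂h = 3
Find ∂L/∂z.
∂L/∂z = 0.656

σ(-0.74) = 0.323
σ'(-0.74) = σ(-0.74)(1 - σ(-0.74)) = 0.323 × 0.677 = 0.2187
∂L/∂z = ∂L/∂h · σ'(z) = 3 × 0.2187 = 0.656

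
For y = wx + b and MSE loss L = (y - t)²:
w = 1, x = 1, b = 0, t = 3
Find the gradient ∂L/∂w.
∂L/∂w = -4

y = wx + b = (1)(1) + 0 = 1
∂L/∂y = 2(y - t) = 2(1 - 3) = -4
∂y/∂w = x = 1
∂L/∂w = ∂L/∂y · ∂y/∂w = -4 × 1 = -4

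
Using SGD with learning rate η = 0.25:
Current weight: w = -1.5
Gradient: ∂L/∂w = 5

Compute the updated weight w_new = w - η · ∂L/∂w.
w_new = -2.75

w_new = w - η·∂L/∂w = -1.5 - 0.25×(5) = -1.5 - (1.25) = -2.75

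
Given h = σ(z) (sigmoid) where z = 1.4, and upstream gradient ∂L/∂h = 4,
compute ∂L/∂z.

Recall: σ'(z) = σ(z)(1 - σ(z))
∂L/∂z = 0.6347

σ(1.4) = 0.8022
σ'(1.4) = σ(1.4)(1 - σ(1.4)) = 0.8022 × 0.1978 = 0.1587
∂L/∂z = ∂L/∂h · σ'(z) = 4 × 0.1587 = 0.6347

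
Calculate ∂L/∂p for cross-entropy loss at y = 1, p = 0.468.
∂L/∂p = -2.137

∂L/∂p = -y/p + (1-y)/(1-p) = -1/0.468 + 0 = -2.137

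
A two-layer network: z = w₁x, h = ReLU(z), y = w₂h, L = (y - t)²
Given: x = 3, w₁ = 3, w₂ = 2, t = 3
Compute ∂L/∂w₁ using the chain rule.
∂L/∂w₁ = 180

Forward pass:
z = w₁x = 3×3 = 9
h = ReLU(9) = 9
y = w₂h = 2×9 = 18

Backward pass:
∂L/∂y = 2(y - t) = 2(18 - 3) = 30
∂y/∂h = w₂ = 2
∂h/∂z = 1 (ReLU derivative)
∂z/∂w₁ = x = 3

∂L/∂w₁ = 30 × 2 × 1 × 3 = 180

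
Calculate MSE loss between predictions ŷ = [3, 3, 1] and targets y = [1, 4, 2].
MSE = 2

MSE = (1/3)((3-1)² + (3-4)² + (1-2)²) = (1/3)(4 + 1 + 1) = 2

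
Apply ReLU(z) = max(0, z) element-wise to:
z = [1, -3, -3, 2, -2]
h = [1, 0, 0, 2, 0]

ReLU applied element-wise: max(0,1)=1, max(0,-3)=0, max(0,-3)=0, max(0,2)=2, max(0,-2)=0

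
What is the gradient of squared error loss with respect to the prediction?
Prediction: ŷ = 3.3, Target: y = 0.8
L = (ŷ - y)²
∂L/∂ŷ = 5.0

∂L/∂ŷ = 2(ŷ - y) = 2(3.3 - 0.8) = 2(2.5) = 5.0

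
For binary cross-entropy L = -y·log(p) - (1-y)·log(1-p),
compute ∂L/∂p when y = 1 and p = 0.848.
∂L/∂p = -1.179

∂L/∂p = -y/p + (1-y)/(1-p) = -1/0.848 + 0 = -1.179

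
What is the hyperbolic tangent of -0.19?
-0.1877

tanh(-0.19) = (e^(-0.19) - e^(0.19))/(e^(-0.19) + e^(0.19)) = -0.1877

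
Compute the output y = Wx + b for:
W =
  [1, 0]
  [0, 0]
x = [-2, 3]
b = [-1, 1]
y = [-3, 1]

Wx = [1×-2 + 0×3, 0×-2 + 0×3]
   = [-2, 0]
y = Wx + b = [-2 + -1, 0 + 1] = [-3, 1]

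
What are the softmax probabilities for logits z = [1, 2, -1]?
p = [0.2595, 0.7054, 0.0351]

exp(z) = [2.718, 7.389, 0.3679]
Sum = 10.48
p = [0.2595, 0.7054, 0.0351]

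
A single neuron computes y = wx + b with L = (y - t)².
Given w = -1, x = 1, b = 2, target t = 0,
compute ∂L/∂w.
∂L/∂w = 2

y = wx + b = (-1)(1) + 2 = 1
∂L/∂y = 2(y - t) = 2(1 - 0) = 2
∂y/∂w = x = 1
∂L/∂w = ∂L/∂y · ∂y/∂w = 2 × 1 = 2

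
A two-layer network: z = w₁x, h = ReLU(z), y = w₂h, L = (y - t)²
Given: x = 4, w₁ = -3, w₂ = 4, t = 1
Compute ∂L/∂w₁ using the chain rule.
∂L/∂w₁ = 0

Forward pass:
z = w₁x = -3×4 = -12
h = ReLU(-12) = 0
y = w₂h = 4×0 = 0

Backward pass:
∂L/∂y = 2(y - t) = 2(0 - 1) = -2
∂y/∂h = w₂ = 4
∂h/∂z = 0 (ReLU derivative)
∂z/∂w₁ = x = 4

∂L/∂w₁ = -2 × 4 × 0 × 4 = 0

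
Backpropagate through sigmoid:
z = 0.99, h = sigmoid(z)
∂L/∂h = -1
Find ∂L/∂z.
∂L/∂z = -0.1975

σ(0.99) = 0.7291
σ'(0.99) = σ(0.99)(1 - σ(0.99)) = 0.7291 × 0.2709 = 0.1975
∂L/∂z = ∂L/∂h · σ'(z) = -1 × 0.1975 = -0.1975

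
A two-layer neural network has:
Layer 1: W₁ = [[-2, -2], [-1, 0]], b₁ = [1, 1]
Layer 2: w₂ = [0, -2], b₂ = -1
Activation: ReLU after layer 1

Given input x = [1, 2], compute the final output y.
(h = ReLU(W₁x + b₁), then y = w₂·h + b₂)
y = -1

Layer 1 pre-activation: z₁ = [-5, 0]
After ReLU: h = [0, 0]
Layer 2 output: y = 0×0 + -2×0 + -1 = -1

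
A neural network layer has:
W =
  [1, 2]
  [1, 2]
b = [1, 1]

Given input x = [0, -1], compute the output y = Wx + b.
y = [-1, -1]

Wx = [1×0 + 2×-1, 1×0 + 2×-1]
   = [-2, -2]
y = Wx + b = [-2 + 1, -2 + 1] = [-1, -1]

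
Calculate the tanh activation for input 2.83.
0.9931

tanh(2.83) = (e^(2.83) - e^(-2.83))/(e^(2.83) + e^(-2.83)) = 0.9931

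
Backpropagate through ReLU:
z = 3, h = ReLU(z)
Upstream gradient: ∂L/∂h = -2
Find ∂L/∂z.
∂L/∂z = -2

h = ReLU(3) = 3
Since z > 0: ∂h/∂z = 1
∂L/∂z = ∂L/∂h · ∂h/∂z = -2 × 1 = -2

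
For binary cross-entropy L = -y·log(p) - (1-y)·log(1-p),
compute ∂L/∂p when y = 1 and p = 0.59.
∂L/∂p = -1.695

∂L/∂p = -y/p + (1-y)/(1-p) = -1/0.59 + 0 = -1.695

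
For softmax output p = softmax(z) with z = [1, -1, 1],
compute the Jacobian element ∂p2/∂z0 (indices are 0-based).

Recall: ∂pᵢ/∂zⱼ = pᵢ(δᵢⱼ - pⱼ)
∂p2/∂z0 = -0.2193

p = softmax(z) = [0.4683, 0.06338, 0.4683]
p2 = 0.4683, p0 = 0.4683

∂p2/∂z0 = -p2 × p0 = -0.4683 × 0.4683 = -0.2193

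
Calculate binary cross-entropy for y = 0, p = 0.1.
L = 0.1054

L = -0·log(0.1) - 1·log(0.9) = -log(0.9) = 0.1054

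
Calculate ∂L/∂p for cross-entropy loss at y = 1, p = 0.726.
∂L/∂p = -1.377

∂L/∂p = -y/p + (1-y)/(1-p) = -1/0.726 + 0 = -1.377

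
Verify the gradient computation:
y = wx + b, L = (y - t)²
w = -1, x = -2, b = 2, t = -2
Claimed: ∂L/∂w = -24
Correct

y = (-1)(-2) + 2 = 4
∂L/∂y = 2(y - t) = 2(4 - -2) = 12
∂y/∂w = x = -2
∂L/∂w = 12 × -2 = -24

Claimed value: -24
Correct: The correct gradient is -24.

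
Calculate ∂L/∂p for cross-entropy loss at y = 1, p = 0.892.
∂L/∂p = -1.121

∂L/∂p = -y/p + (1-y)/(1-p) = -1/0.892 + 0 = -1.121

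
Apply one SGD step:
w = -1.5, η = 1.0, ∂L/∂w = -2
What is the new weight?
w_new = 0.5

w_new = w - η·∂L/∂w = -1.5 - 1.0×(-2) = -1.5 - (-2) = 0.5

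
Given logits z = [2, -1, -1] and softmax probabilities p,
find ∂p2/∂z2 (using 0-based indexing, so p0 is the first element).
∂p2/∂z2 = 0.04323

p = softmax(z) = [0.9094, 0.04528, 0.04528]
p2 = 0.04528

∂p2/∂z2 = p2(1 - p2) = 0.04528 × (1 - 0.04528) = 0.04323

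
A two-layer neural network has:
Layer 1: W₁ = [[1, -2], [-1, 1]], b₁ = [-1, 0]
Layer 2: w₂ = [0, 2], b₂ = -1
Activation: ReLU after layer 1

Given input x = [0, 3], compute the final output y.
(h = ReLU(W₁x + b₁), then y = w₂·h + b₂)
y = 5

Layer 1 pre-activation: z₁ = [-7, 3]
After ReLU: h = [0, 3]
Layer 2 output: y = 0×0 + 2×3 + -1 = 5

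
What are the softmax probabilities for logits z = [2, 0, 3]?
p = [0.2595, 0.0351, 0.7054]

exp(z) = [7.389, 1, 20.09]
Sum = 28.47
p = [0.2595, 0.0351, 0.7054]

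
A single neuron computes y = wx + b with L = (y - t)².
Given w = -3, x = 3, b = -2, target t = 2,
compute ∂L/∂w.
∂L/∂w = -78

y = wx + b = (-3)(3) + -2 = -11
∂L/∂y = 2(y - t) = 2(-11 - 2) = -26
∂y/∂w = x = 3
∂L/∂w = ∂L/∂y · ∂y/∂w = -26 × 3 = -78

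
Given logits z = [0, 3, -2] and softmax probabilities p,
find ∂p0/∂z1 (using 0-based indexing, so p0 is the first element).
∂p0/∂z1 = -0.0446

p = softmax(z) = [0.04712, 0.9465, 0.006377]
p0 = 0.04712, p1 = 0.9465

∂p0/∂z1 = -p0 × p1 = -0.04712 × 0.9465 = -0.0446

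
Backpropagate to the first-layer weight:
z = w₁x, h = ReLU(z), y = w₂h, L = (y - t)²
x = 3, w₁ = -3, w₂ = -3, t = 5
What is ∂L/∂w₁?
∂L/∂w₁ = 0

Forward pass:
z = w₁x = -3×3 = -9
h = ReLU(-9) = 0
y = w₂h = -3×0 = 0

Backward pass:
∂L/∂y = 2(y - t) = 2(0 - 5) = -10
∂y/∂h = w₂ = -3
∂h/∂z = 0 (ReLU derivative)
∂z/∂w₁ = x = 3

∂L/∂w₁ = -10 × -3 × 0 × 3 = 0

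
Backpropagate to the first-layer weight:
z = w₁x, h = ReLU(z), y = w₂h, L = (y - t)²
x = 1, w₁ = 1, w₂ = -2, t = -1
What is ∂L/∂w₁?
∂L/∂w₁ = 4

Forward pass:
z = w₁x = 1×1 = 1
h = ReLU(1) = 1
y = w₂h = -2×1 = -2

Backward pass:
∂L/∂y = 2(y - t) = 2(-2 - -1) = -2
∂y/∂h = w₂ = -2
∂h/∂z = 1 (ReLU derivative)
∂z/∂w₁ = x = 1

∂L/∂w₁ = -2 × -2 × 1 × 1 = 4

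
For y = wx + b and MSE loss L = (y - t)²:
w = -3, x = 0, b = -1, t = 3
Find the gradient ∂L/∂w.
∂L/∂w = 0

y = wx + b = (-3)(0) + -1 = -1
∂L/∂y = 2(y - t) = 2(-1 - 3) = -8
∂y/∂w = x = 0
∂L/∂w = ∂L/∂y · ∂y/∂w = -8 × 0 = 0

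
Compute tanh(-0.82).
-0.6751

tanh(-0.82) = (e^(-0.82) - e^(0.82))/(e^(-0.82) + e^(0.82)) = -0.6751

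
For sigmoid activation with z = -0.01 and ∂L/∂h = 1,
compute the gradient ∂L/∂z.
∂L/∂z = 0.25

σ(-0.01) = 0.4975
σ'(-0.01) = σ(-0.01)(1 - σ(-0.01)) = 0.4975 × 0.5025 = 0.25
∂L/∂z = ∂L/∂h · σ'(z) = 1 × 0.25 = 0.25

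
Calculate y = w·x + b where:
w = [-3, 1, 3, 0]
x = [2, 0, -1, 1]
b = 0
y = -9

y = (-3)(2) + (1)(0) + (3)(-1) + (0)(1) + 0 = -9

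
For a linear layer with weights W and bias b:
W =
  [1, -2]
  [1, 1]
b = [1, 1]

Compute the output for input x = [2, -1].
y = [5, 2]

Wx = [1×2 + -2×-1, 1×2 + 1×-1]
   = [4, 1]
y = Wx + b = [4 + 1, 1 + 1] = [5, 2]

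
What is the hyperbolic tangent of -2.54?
-0.9876

tanh(-2.54) = (e^(-2.54) - e^(2.54))/(e^(-2.54) + e^(2.54)) = -0.9876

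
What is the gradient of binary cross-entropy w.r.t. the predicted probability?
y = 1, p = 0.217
∂L/∂p = -4.608

∂L/∂p = -y/p + (1-y)/(1-p) = -1/0.217 + 0 = -4.608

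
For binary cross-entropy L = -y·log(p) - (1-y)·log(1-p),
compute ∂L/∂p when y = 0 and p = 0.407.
∂L/∂p = 1.686

∂L/∂p = -y/p + (1-y)/(1-p) = 0 + 1/0.593 = 1.686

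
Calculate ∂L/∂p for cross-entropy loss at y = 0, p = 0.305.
∂L/∂p = 1.439

∂L/∂p = -y/p + (1-y)/(1-p) = 0 + 1/0.695 = 1.439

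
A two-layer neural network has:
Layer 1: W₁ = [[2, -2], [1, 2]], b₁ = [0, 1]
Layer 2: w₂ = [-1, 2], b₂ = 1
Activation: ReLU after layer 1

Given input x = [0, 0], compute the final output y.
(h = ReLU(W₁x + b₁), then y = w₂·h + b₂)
y = 3

Layer 1 pre-activation: z₁ = [0, 1]
After ReLU: h = [0, 1]
Layer 2 output: y = -1×0 + 2×1 + 1 = 3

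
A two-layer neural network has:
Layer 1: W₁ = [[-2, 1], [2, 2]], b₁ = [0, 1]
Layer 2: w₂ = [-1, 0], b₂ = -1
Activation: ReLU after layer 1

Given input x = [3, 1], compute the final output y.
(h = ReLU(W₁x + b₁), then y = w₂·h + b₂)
y = -1

Layer 1 pre-activation: z₁ = [-5, 9]
After ReLU: h = [0, 9]
Layer 2 output: y = -1×0 + 0×9 + -1 = -1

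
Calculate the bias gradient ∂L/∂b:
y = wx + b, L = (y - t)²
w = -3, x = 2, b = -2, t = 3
∂L/∂b = -22

y = wx + b = (-3)(2) + -2 = -8
∂L/∂y = 2(y - t) = 2(-8 - 3) = -22
∂y/∂b = 1
∂L/∂b = ∂L/∂y · ∂y/∂b = -22 × 1 = -22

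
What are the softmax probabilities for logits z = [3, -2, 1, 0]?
p = [0.839, 0.0057, 0.1135, 0.0418]

exp(z) = [20.09, 0.1353, 2.718, 1]
Sum = 23.94
p = [0.839, 0.0057, 0.1135, 0.0418]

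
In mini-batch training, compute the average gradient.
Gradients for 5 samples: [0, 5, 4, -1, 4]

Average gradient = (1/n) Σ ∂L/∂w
Average gradient = 2.4

Average = (1/5)(0 + 5 + 4 + -1 + 4) = 12/5 = 2.4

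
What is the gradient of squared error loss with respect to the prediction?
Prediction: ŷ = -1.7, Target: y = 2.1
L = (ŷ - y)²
∂L/∂ŷ = -7.6

∂L/∂ŷ = 2(ŷ - y) = 2(-1.7 - 2.1) = 2(-3.8) = -7.6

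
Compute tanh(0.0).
0

tanh(0.0) = (e^(0.0) - e^(0.0))/(e^(0.0) + e^(0.0)) = 0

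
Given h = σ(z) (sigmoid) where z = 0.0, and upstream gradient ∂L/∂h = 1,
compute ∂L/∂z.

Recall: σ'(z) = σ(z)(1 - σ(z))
∂L/∂z = 0.25

σ(0.0) = 0.5
σ'(0.0) = σ(0.0)(1 - σ(0.0)) = 0.5 × 0.5 = 0.25
∂L/∂z = ∂L/∂h · σ'(z) = 1 × 0.25 = 0.25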